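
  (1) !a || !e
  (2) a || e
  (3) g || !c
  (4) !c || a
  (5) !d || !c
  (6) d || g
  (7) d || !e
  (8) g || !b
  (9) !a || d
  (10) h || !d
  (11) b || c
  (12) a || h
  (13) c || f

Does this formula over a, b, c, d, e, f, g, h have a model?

Yes

Suppose a = true.
(!e) alone gives e = false.
(d) alone gives d = true.
(!c) alone gives c = false.
(h) alone gives h = true.
(b) alone gives b = true.
(g) alone gives g = true.
(f) alone gives f = true.
Every clause now holds.
A satisfying assignment: a ↦ true,  b ↦ true,  c ↦ false,  d ↦ true,  e ↦ false,  f ↦ true,  g ↦ true,  h ↦ true.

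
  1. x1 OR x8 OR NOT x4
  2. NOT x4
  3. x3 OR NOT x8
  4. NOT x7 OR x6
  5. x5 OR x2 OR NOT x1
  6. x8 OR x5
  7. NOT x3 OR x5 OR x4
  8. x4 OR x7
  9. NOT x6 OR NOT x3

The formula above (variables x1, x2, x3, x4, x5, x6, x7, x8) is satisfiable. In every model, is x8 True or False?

False

Suppose x8 = true.
From the singleton clause (NOT x4), x4 = false.
From the singleton clause (x3), x3 = true.
From the singleton clause (x5), x5 = true.
From the singleton clause (x7), x7 = true.
From the singleton clause (x6), x6 = true.
Now (NOT x6) is unsatisfied and unit — conflict.
So every satisfying assignment has x8 = False.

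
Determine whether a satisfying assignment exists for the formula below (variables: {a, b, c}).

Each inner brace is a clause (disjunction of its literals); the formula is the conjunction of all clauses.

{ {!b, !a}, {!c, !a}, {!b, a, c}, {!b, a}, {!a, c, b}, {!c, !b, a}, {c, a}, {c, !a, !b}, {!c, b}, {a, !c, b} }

Branch on b: set b = false.
The clause (!c) is unit, so c = false.
The clause (!a) is unit, so a = false.
That conflicts with the unit clause (a).
So b must be the other value — set b = true.
The clause (!a) is unit, so a = false.
That conflicts with the unit clause (a).
Both values of b lead to a conflict.
No assignment satisfies every clause.

Unsatisfiable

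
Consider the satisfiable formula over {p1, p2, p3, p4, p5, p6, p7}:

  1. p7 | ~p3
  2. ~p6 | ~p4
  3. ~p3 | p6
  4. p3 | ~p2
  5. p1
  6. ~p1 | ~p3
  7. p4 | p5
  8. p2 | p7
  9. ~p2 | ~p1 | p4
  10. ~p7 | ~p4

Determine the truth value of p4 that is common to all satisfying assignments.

False

Suppose p4 = 1.
The clause (~p6) is unit, so p6 = 0.
The clause (~p3) is unit, so p3 = 0.
The clause (~p2) is unit, so p2 = 0.
The clause (p1) is unit, so p1 = 1.
The clause (p7) is unit, so p7 = 1.
But (~p7) is also a unit clause — contradiction.
So every satisfying assignment has p4 = False.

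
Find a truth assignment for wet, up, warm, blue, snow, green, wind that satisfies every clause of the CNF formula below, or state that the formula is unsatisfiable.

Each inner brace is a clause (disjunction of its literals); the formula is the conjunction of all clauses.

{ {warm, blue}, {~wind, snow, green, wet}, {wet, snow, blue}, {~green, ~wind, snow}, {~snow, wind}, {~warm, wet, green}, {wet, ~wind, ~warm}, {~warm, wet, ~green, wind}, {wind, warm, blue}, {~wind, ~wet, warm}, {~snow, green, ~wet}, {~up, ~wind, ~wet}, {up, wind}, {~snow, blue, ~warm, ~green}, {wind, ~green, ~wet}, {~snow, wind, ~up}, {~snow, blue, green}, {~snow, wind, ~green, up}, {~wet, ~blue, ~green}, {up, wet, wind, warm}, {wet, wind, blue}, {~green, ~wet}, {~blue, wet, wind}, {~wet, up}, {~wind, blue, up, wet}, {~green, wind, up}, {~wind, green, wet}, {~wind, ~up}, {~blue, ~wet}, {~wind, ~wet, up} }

Try warm = 0.
Unit clause (blue) forces blue = 1.
Unit clause (~wet) forces wet = 0.
Unit clause (wind) forces wind = 1.
Unit clause (green) forces green = 1.
Unit clause (snow) forces snow = 1.
Unit clause (~up) forces up = 0.
All clauses are satisfied.

wet=0; up=0; warm=0; blue=1; snow=1; green=1; wind=1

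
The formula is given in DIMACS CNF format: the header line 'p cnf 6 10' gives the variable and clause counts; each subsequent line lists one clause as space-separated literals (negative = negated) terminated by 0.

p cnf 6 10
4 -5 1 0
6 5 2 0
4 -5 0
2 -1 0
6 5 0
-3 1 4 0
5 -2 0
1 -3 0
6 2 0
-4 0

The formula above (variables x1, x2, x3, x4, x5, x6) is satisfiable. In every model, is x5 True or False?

False

Suppose x5 = True.
From the singleton clause (x4), x4 = True.
But (¬x4) is also a unit clause — contradiction.
So every satisfying assignment has x5 = False.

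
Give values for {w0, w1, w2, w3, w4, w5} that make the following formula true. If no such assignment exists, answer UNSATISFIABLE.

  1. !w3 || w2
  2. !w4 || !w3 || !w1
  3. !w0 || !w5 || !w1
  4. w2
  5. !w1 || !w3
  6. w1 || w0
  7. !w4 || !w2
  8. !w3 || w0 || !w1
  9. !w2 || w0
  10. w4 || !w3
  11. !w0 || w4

UNSATISFIABLE

(w2) alone gives w2 = true.
(!w4) alone gives w4 = false.
(w0) alone gives w0 = true.
But (!w0) is also a unit clause — contradiction.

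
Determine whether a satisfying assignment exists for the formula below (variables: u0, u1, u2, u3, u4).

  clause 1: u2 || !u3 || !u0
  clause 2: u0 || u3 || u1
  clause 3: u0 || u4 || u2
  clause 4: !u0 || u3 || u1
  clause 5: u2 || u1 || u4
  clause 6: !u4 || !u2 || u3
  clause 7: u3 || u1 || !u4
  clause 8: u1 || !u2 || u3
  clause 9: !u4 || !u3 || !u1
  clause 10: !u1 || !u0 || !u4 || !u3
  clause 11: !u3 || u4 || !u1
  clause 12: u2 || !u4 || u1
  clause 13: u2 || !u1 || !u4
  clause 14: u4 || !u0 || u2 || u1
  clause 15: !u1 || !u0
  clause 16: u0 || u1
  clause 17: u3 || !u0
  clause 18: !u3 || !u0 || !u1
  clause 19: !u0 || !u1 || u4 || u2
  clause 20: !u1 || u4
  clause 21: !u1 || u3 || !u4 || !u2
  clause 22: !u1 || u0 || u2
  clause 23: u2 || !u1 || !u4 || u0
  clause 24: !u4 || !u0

Case u1 = false:
Unit clause (u0) forces u0 = true.
Unit clause (u3) forces u3 = true.
Unit clause (u2) forces u2 = true.
Unit clause (!u4) forces u4 = false.
This assignment satisfies each clause.
A satisfying assignment: u0: true,  u1: false,  u2: true,  u3: true,  u4: false.

Satisfiable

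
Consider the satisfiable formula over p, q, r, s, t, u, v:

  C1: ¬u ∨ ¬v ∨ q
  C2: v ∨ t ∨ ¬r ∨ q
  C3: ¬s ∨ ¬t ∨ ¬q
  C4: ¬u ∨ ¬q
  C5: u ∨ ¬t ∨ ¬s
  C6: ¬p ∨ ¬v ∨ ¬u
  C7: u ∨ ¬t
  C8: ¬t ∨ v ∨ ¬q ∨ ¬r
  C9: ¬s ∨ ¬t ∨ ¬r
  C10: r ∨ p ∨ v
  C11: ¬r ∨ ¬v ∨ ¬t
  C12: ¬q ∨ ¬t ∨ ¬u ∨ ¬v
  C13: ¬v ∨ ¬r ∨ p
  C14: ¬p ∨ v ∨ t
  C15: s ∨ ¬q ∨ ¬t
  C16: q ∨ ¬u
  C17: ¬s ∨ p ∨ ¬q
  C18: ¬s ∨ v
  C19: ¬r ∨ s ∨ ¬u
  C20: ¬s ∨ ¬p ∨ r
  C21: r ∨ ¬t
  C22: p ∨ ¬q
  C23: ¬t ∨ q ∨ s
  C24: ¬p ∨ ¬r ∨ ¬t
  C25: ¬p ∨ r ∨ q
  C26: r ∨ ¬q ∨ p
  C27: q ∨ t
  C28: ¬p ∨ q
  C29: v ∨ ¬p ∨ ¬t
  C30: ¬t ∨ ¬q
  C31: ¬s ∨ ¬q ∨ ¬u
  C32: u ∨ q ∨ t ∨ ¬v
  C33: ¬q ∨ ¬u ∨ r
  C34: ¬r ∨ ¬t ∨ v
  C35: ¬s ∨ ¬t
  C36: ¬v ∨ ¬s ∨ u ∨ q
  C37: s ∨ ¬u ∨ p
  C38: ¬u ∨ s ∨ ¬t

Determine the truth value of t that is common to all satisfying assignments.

False

Suppose t = True.
From the singleton clause (u), u = True.
From the singleton clause (¬q), q = False.
But (q) is also a unit clause — contradiction.
So every satisfying assignment has t = False.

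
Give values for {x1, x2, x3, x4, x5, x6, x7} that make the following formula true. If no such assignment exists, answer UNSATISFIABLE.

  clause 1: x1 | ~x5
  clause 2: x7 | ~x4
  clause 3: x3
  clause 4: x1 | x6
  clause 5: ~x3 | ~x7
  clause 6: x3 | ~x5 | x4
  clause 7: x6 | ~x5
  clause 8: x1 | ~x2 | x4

x1 ↦ 1; x2 ↦ 0; x3 ↦ 1; x4 ↦ 0; x5 ↦ 0; x6 ↦ 1; x7 ↦ 0

From the singleton clause (x3), x3 = 1.
From the singleton clause (~x7), x7 = 0.
From the singleton clause (~x4), x4 = 0.
Branch on x1: set x1 = 1.
Branch on x6: set x6 = 1.
Every clause is now satisfied; x2, x5 are unconstrained.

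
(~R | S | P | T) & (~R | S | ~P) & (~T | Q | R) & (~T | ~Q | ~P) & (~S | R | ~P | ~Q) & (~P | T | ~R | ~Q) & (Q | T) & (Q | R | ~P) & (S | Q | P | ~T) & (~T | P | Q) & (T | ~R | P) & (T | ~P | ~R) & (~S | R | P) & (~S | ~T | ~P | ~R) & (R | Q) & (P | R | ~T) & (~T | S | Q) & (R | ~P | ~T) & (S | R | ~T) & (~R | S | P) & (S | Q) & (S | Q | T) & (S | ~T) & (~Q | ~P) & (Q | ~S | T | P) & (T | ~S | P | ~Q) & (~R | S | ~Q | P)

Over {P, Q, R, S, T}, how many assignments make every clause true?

2

There are 2^5 = 32 truth assignments over (P, Q, R, S, T).
Split on P. With P = 1, the clauses containing P are satisfied and ~P drops from the rest; 0 of the 2^4 = 16 assignments to the other variables satisfy what remains.
With P = 0, by the same count on the reduced clause set, 2 assignments work.
(One model: P=F, Q=T, R=F, S=F, T=F.)
Total: 0 + 2 = 2.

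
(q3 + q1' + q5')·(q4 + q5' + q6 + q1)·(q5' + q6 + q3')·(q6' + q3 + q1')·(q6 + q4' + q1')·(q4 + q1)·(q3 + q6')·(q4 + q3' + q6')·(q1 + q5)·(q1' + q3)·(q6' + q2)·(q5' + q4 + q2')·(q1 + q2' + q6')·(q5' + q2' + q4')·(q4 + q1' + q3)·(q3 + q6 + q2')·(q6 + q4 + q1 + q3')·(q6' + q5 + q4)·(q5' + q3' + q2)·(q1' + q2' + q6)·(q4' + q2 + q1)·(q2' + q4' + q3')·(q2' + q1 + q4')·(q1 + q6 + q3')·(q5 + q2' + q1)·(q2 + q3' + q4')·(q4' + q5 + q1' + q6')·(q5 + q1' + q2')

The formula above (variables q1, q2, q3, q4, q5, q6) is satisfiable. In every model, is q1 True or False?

Suppose q1 = 0.
From the singleton clause (q4), q4 = 1.
From the singleton clause (q5), q5 = 1.
From the singleton clause (q2'), q2 = 0.
Now (q2) is unsatisfied and unit — conflict.
So every satisfying assignment has q1 = True.

True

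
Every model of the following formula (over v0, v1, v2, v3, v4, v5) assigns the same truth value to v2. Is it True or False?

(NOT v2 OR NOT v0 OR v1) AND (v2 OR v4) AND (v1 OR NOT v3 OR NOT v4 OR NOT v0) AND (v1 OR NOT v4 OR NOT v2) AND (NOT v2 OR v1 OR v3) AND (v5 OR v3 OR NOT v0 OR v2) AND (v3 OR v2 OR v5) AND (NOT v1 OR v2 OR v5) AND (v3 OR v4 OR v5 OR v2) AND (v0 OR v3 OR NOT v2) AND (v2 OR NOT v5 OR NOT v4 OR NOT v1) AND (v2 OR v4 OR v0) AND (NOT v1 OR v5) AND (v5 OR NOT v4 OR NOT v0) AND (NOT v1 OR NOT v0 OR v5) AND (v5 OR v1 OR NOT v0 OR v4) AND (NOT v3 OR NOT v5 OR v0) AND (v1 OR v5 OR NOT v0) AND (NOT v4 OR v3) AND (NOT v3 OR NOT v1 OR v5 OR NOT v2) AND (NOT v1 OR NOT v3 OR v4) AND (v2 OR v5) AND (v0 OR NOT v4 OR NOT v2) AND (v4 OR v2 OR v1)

Suppose v2 = false.
From the singleton clause (v4), v4 = true.
From the singleton clause (v3), v3 = true.
From the singleton clause (v5), v5 = true.
From the singleton clause (NOT v1), v1 = false.
From the singleton clause (NOT v0), v0 = false.
Now (v0) is unsatisfied and unit — conflict.
So every satisfying assignment has v2 = True.

True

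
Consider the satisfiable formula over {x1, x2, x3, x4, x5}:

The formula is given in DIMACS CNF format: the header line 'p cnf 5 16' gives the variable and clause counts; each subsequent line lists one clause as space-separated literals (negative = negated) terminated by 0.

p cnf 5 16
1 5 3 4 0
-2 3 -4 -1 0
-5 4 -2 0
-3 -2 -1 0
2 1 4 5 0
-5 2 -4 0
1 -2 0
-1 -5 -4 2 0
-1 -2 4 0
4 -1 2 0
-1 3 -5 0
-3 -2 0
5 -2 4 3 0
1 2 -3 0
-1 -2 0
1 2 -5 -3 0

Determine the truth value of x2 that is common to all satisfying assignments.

Suppose x2 = True.
From the singleton clause (x1), x1 = True.
That conflicts with the unit clause (¬x1).
So every satisfying assignment has x2 = False.

False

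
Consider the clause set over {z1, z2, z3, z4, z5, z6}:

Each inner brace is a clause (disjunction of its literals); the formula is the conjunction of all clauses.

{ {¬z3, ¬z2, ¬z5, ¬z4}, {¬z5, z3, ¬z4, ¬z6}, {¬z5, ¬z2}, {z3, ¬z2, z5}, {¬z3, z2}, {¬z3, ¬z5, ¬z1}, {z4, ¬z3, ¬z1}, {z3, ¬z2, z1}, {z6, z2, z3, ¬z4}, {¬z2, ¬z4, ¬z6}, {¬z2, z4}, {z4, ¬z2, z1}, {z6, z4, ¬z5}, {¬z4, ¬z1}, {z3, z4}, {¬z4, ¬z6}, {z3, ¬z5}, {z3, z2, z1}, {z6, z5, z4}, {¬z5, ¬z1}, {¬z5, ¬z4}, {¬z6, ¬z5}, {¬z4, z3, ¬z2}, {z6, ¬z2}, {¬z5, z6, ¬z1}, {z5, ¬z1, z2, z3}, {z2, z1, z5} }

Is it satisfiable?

No

Branch on z5: set z5 = False.
Branch on z3: set z3 = True.
Unit clause (z2) forces z2 = True.
Unit clause (z4) forces z4 = True.
Unit clause (¬z6) forces z6 = False.
But (z6) is also a unit clause — contradiction.
So z3 must be the other value — set z3 = False.
Unit clause (¬z2) forces z2 = False.
Unit clause (z4) forces z4 = True.
Unit clause (z6) forces z6 = True.
But (¬z6) is also a unit clause — contradiction.
Neither z3 = True nor z3 = False works.
So z5 must be the other value — set z5 = True.
Unit clause (¬z2) forces z2 = False.
Unit clause (¬z3) forces z3 = False.
But (z3) is also a unit clause — contradiction.
Neither z5 = True nor z5 = False works.
No assignment satisfies every clause.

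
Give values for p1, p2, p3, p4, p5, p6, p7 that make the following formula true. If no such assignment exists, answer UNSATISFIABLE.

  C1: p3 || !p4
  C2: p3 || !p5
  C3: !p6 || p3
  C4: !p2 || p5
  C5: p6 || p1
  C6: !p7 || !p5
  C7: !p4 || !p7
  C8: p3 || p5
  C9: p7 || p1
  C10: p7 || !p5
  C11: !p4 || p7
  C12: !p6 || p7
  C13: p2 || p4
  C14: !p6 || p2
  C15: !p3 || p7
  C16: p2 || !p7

Try p3 = true.
From the singleton clause (p7), p7 = true.
From the singleton clause (!p5), p5 = false.
From the singleton clause (!p2), p2 = false.
But (p2) is also a unit clause — contradiction.
That branch fails; take p3 = false instead.
From the singleton clause (!p4), p4 = false.
From the singleton clause (!p5), p5 = false.
But (p5) is also a unit clause — contradiction.
Neither p3 = true nor p3 = false works.

UNSATISFIABLE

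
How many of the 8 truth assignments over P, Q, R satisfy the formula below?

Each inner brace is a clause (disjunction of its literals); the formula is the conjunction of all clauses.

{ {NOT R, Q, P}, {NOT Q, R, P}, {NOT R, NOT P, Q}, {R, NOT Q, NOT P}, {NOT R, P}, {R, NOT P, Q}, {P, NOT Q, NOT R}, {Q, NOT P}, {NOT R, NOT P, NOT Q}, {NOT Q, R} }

1

There are 2^3 = 8 truth assignments over (P, Q, R).
Check each against the 10 clauses (columns in the order P, Q, R):
  F F F  ✓ satisfies all
  F F T  ✗ fails (NOT R OR Q OR P)
  F T F  ✗ fails (NOT Q OR R OR P)
  F T T  ✗ fails (NOT R OR P)
  T F F  ✗ fails (R OR NOT P OR Q)
  T F T  ✗ fails (NOT R OR NOT P OR Q)
  T T F  ✗ fails (R OR NOT Q OR NOT P)
  T T T  ✗ fails (NOT R OR NOT P OR NOT Q)
1 of the 8 rows is a model.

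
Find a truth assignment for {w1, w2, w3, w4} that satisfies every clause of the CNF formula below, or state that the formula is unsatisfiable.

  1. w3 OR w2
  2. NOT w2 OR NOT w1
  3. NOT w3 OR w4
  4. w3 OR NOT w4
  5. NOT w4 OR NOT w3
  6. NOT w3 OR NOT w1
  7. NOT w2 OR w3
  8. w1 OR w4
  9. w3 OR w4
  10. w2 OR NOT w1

UNSATISFIABLE

Suppose w3 = true.
(w4) alone gives w4 = true.
But (NOT w4) is also a unit clause — contradiction.
Undo w3 and try w3 = false.
(w2) alone gives w2 = true.
But (NOT w2) is also a unit clause — contradiction.
Neither w3 = true nor w3 = false works.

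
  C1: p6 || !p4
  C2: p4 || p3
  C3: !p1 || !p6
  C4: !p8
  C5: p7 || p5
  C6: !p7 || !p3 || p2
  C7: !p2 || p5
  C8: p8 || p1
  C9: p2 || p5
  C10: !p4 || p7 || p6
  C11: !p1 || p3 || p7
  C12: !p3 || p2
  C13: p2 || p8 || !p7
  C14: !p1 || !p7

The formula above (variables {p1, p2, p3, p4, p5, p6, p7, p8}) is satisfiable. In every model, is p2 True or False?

True

Suppose p2 = false.
The clause (!p8) is unit, so p8 = false.
The clause (p1) is unit, so p1 = true.
The clause (!p6) is unit, so p6 = false.
The clause (!p4) is unit, so p4 = false.
The clause (p3) is unit, so p3 = true.
Now (!p3) is unsatisfied and unit — conflict.
So every satisfying assignment has p2 = True.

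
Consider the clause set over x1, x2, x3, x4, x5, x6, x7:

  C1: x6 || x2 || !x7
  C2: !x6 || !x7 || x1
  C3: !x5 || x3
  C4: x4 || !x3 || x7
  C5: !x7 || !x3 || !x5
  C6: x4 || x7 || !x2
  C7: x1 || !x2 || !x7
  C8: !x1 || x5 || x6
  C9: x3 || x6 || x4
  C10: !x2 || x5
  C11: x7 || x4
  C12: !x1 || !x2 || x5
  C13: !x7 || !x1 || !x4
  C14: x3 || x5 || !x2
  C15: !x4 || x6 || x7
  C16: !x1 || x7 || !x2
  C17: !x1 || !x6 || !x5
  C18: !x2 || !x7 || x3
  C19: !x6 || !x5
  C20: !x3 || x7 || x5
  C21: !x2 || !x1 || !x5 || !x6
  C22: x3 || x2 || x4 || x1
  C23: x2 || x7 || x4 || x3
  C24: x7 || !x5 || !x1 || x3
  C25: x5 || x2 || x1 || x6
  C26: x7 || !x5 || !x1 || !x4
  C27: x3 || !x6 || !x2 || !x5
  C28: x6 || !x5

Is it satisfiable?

Suppose x5 = false.
From the singleton clause (!x2), x2 = false.
Suppose x6 = true.
Suppose x7 = false.
From the singleton clause (x4), x4 = true.
From the singleton clause (!x3), x3 = false.
All clauses hold; x1 can take either value.
A satisfying assignment: x1: false,  x2: false,  x3: false,  x4: true,  x5: false,  x6: true,  x7: false.

Yes, satisfiable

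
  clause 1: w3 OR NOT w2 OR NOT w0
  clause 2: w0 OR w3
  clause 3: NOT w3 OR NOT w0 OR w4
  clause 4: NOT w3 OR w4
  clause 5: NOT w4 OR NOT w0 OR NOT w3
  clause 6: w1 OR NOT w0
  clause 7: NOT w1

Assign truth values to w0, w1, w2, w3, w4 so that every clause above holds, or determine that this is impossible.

Unit clause (NOT w1) forces w1 = false.
Unit clause (NOT w0) forces w0 = false.
Unit clause (w3) forces w3 = true.
Unit clause (w4) forces w4 = true.
Every clause is now satisfied; w2 is unconstrained.

w0: false, w1: false, w2: true, w3: true, w4: true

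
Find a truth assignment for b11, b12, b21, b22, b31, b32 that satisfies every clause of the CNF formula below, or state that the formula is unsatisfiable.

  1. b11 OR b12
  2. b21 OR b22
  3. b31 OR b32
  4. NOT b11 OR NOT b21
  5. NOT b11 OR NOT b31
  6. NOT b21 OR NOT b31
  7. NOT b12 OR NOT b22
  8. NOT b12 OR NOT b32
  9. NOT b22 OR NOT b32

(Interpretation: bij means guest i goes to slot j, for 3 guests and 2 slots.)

UNSATISFIABLE

Branch on b11: set b11 = true.
The clause (NOT b21) is unit, so b21 = false.
The clause (b22) is unit, so b22 = true.
The clause (NOT b31) is unit, so b31 = false.
The clause (b32) is unit, so b32 = true.
But (NOT b32) is also a unit clause — contradiction.
Undo b11 and try b11 = false.
The clause (b12) is unit, so b12 = true.
The clause (NOT b22) is unit, so b22 = false.
The clause (b21) is unit, so b21 = true.
The clause (NOT b31) is unit, so b31 = false.
The clause (b32) is unit, so b32 = true.
But (NOT b32) is also a unit clause — contradiction.
Neither b11 = true nor b11 = false works.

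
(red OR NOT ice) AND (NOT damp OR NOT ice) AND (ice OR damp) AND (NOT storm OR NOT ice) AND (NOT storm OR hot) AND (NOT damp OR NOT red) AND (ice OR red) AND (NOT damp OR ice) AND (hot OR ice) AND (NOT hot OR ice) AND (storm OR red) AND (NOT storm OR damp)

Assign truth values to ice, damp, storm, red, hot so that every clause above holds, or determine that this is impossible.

Case red = true:
(NOT damp) alone gives damp = false.
(ice) alone gives ice = true.
(NOT storm) alone gives storm = false.
Every clause is now satisfied; hot is unconstrained.

ice=true,  damp=false,  storm=false,  red=true,  hot=true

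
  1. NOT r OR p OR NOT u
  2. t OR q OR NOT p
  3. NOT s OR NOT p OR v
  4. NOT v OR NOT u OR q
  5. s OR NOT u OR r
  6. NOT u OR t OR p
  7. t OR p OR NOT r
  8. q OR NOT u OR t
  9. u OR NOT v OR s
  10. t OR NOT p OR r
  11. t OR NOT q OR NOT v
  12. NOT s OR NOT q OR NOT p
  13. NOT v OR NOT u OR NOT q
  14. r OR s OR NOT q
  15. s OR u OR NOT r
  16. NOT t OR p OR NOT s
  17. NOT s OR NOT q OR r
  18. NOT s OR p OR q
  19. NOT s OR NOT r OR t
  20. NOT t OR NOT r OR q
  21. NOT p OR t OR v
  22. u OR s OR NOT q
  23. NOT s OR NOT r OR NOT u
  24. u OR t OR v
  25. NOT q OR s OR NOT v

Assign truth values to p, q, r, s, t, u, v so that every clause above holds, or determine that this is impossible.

p=true; q=false; r=false; s=true; t=true; u=false; v=true

Branch on r: set r = false.
Branch on s: set s = true.
The clause (NOT q) is unit, so q = false.
The clause (p) is unit, so p = true.
The clause (t) is unit, so t = true.
The clause (v) is unit, so v = true.
The clause (NOT u) is unit, so u = false.
All clauses are satisfied.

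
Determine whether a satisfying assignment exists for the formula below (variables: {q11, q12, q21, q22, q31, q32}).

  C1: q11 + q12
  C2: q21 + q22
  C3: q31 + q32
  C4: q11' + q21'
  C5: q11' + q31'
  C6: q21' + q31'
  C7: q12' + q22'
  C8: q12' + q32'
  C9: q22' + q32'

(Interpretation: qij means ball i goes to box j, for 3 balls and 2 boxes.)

Branch on q11: set q11 = 1.
(q21') alone gives q21 = 0.
(q22) alone gives q22 = 1.
(q31') alone gives q31 = 0.
(q32) alone gives q32 = 1.
Now (q32') is unsatisfied and unit — conflict.
So q11 must be the other value — set q11 = 0.
(q12) alone gives q12 = 1.
(q22') alone gives q22 = 0.
(q21) alone gives q21 = 1.
(q31') alone gives q31 = 0.
(q32) alone gives q32 = 1.
Now (q32') is unsatisfied and unit — conflict.
Both values of q11 lead to a conflict.
No assignment satisfies every clause.

Unsatisfiable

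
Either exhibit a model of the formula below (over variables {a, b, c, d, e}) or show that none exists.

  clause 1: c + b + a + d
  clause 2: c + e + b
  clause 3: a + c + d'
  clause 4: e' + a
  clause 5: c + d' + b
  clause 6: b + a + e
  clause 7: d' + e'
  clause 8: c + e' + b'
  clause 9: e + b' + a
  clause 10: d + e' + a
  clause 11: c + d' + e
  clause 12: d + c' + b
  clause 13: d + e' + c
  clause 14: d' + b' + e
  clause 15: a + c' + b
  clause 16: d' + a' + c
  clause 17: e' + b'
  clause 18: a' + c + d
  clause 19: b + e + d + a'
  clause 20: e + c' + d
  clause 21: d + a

Branch on e: set e = 0.
Branch on c: set c = 1.
The clause (d) is unit, so d = 1.
The clause (b') is unit, so b = 0.
The clause (a) is unit, so a = 1.
All clauses are satisfied.

a=1, b=0, c=1, d=1, e=0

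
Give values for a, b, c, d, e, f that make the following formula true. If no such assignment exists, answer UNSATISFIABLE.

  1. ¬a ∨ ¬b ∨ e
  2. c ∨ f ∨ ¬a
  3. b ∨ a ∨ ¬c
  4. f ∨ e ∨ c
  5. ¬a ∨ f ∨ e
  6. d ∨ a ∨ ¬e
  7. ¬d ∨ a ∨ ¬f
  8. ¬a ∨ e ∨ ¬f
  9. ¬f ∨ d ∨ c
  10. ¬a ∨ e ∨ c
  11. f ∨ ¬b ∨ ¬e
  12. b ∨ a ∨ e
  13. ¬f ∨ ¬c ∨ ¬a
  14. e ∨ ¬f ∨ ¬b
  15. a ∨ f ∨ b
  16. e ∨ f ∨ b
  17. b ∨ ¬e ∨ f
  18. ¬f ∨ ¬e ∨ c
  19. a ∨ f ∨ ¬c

UNSATISFIABLE

Suppose a = False.
Suppose b = True.
Suppose d = True.
(¬f) alone gives f = False.
(¬e) alone gives e = False.
(c) alone gives c = True.
Now (¬c) is unsatisfied and unit — conflict.
Backtrack on d: now try d = False.
(¬e) alone gives e = False.
(¬f) alone gives f = False.
(c) alone gives c = True.
Now (¬c) is unsatisfied and unit — conflict.
Both values of d lead to a conflict.
Backtrack on b: now try b = False.
(¬c) alone gives c = False.
(e) alone gives e = True.
(d) alone gives d = True.
(¬f) alone gives f = False.
Now (f) is unsatisfied and unit — conflict.
Both values of b lead to a conflict.
Backtrack on a: now try a = True.
Suppose b = False.
Suppose c = True.
(¬f) alone gives f = False.
(e) alone gives e = True.
Now (¬e) is unsatisfied and unit — conflict.
Backtrack on c: now try c = False.
(f) alone gives f = True.
(e) alone gives e = True.
Now (¬e) is unsatisfied and unit — conflict.
Both values of c lead to a conflict.
Backtrack on b: now try b = True.
(e) alone gives e = True.
(f) alone gives f = True.
(¬c) alone gives c = False.
Now (c) is unsatisfied and unit — conflict.
Both values of b lead to a conflict.
Both values of a lead to a conflict.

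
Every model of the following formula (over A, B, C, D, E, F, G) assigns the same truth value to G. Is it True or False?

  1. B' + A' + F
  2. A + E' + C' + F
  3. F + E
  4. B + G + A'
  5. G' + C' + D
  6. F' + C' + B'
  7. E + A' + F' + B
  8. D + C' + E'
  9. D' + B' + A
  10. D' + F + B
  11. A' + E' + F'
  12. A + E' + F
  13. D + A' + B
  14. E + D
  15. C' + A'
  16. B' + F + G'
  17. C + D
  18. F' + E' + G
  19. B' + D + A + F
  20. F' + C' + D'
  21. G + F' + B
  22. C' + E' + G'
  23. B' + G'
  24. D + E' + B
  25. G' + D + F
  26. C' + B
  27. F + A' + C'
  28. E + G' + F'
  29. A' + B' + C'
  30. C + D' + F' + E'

False

Suppose G = 1.
(B') alone gives B = 0.
(C') alone gives C = 0.
(D) alone gives D = 1.
(F) alone gives F = 1.
(E) alone gives E = 1.
Now (E') is unsatisfied and unit — conflict.
So every satisfying assignment has G = False.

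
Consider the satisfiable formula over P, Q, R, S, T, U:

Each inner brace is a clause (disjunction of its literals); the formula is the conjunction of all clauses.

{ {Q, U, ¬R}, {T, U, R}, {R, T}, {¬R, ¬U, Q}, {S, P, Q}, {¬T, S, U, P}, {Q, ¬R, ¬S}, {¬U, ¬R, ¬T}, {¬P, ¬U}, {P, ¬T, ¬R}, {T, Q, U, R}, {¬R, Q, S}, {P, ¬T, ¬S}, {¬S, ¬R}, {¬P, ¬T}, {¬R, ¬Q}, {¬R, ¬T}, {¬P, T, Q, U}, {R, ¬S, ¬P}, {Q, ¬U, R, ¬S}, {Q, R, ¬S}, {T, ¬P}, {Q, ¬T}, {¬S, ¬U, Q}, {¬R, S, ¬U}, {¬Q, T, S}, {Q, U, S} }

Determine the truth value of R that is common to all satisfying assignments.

False

Suppose R = True.
From the singleton clause (¬S), S = False.
From the singleton clause (Q), Q = True.
But (¬Q) is also a unit clause — contradiction.
So every satisfying assignment has R = False.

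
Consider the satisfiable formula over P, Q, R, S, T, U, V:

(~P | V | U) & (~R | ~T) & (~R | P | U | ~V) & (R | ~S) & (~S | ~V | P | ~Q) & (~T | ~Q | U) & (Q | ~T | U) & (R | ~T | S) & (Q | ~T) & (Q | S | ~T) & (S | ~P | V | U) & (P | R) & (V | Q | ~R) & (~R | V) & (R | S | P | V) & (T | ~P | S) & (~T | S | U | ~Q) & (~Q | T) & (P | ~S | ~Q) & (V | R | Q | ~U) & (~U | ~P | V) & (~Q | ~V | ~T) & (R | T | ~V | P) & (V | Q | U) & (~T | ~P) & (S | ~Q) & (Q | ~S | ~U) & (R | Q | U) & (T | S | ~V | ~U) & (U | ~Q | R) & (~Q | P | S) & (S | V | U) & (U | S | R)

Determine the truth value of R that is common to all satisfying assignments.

Suppose R = 0.
(~S) alone gives S = 0.
(~T) alone gives T = 0.
(P) alone gives P = 1.
But (~P) is also a unit clause — contradiction.
So every satisfying assignment has R = True.

True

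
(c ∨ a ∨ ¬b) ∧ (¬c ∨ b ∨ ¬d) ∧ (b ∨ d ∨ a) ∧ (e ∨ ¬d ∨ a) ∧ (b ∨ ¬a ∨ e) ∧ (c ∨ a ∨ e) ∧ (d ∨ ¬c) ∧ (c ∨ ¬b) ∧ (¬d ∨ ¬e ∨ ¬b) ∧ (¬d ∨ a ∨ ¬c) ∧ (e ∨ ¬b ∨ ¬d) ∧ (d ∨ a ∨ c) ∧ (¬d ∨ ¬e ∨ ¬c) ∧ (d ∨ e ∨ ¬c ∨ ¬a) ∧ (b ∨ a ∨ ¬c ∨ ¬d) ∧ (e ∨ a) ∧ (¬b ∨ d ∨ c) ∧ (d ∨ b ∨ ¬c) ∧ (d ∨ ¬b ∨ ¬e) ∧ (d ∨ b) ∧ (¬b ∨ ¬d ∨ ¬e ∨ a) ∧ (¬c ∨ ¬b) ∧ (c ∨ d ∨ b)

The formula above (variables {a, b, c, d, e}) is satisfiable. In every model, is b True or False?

False

Suppose b = True.
From the singleton clause (c), c = True.
Now (¬c) is unsatisfied and unit — conflict.
So every satisfying assignment has b = False.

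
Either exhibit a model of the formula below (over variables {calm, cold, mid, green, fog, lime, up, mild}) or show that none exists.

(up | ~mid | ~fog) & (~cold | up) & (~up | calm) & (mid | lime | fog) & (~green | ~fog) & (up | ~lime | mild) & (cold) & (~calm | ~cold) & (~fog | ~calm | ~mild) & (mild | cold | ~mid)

UNSATISFIABLE

(cold) alone gives cold = 1.
(up) alone gives up = 1.
(calm) alone gives calm = 1.
But (~calm) is also a unit clause — contradiction.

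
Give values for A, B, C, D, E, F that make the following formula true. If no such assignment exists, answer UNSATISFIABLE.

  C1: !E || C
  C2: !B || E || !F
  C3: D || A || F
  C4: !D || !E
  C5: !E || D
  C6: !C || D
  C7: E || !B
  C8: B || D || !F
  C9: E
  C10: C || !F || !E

From the singleton clause (E), E = true.
From the singleton clause (C), C = true.
From the singleton clause (!D), D = false.
Now (D) is unsatisfied and unit — conflict.

UNSATISFIABLE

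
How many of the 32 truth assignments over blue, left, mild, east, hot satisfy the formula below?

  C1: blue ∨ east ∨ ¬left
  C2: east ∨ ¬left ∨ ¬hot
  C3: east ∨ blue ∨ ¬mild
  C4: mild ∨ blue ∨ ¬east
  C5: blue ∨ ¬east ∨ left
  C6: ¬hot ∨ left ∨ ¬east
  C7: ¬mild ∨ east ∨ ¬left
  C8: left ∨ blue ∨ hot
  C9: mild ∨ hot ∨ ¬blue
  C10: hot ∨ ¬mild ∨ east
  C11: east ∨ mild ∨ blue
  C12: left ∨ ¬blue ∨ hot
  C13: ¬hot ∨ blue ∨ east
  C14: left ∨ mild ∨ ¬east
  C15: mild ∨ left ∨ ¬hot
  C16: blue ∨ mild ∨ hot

6

There are 2^5 = 32 truth assignments over (blue, left, mild, east, hot).
Split on left. With left = True, the clauses containing left are satisfied and ¬left drops from the rest; 5 of the 2^4 = 16 assignments to the other variables satisfy what remains.
With left = False, by the same count on the reduced clause set, 1 assignment works.
(One model: blue=F, left=T, mild=T, east=T, hot=F.)
Total: 5 + 1 = 6.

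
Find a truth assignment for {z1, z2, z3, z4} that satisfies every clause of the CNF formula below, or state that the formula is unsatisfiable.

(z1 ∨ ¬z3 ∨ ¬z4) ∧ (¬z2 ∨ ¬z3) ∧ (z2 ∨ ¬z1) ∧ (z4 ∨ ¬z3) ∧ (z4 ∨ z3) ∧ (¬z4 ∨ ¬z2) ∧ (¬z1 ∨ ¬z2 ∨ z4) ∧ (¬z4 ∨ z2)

Branch on z2: set z2 = False.
The clause (¬z1) is unit, so z1 = False.
The clause (¬z4) is unit, so z4 = False.
The clause (¬z3) is unit, so z3 = False.
That conflicts with the unit clause (z3).
So z2 must be the other value — set z2 = True.
The clause (¬z3) is unit, so z3 = False.
The clause (z4) is unit, so z4 = True.
That conflicts with the unit clause (¬z4).
Neither z2 = True nor z2 = False works.

UNSATISFIABLE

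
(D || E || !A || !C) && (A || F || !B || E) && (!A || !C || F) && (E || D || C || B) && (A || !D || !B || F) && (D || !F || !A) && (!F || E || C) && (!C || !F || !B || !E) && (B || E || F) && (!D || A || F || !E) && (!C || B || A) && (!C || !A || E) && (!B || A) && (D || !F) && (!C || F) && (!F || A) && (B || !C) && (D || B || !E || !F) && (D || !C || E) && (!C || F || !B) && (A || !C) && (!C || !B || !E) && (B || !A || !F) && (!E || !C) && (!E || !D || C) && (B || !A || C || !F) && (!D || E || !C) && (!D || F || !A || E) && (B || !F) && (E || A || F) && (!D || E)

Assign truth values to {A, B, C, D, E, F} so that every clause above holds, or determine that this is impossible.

Branch on B: set B = false.
From the singleton clause (!C), C = false.
From the singleton clause (!F), F = false.
From the singleton clause (E), E = true.
From the singleton clause (!D), D = false.
No clause remains; A is free.

A ↦ true, B ↦ false, C ↦ false, D ↦ false, E ↦ true, F ↦ false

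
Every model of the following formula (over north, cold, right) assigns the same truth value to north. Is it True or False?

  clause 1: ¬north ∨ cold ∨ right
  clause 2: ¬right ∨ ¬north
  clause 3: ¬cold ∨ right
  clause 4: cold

Suppose north = True.
From the singleton clause (¬right), right = False.
From the singleton clause (cold), cold = True.
But (¬cold) is also a unit clause — contradiction.
So every satisfying assignment has north = False.

False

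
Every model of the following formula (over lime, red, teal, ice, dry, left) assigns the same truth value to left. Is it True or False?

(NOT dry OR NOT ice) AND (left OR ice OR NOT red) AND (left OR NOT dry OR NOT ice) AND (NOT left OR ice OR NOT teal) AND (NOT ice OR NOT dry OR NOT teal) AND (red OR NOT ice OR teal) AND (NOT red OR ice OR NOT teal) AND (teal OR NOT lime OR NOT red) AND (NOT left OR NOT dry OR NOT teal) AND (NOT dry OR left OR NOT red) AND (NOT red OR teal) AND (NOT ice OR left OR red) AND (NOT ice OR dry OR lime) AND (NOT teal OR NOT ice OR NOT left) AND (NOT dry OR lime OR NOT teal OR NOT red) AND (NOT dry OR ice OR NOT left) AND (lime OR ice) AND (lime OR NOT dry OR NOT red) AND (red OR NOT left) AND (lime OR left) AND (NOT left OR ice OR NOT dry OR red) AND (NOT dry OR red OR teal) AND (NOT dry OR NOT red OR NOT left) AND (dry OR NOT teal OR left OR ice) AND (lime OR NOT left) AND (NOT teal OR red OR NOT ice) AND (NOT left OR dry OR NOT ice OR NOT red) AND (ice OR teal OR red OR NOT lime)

False

Suppose left = true.
Unit clause (red) forces red = true.
Unit clause (teal) forces teal = true.
Unit clause (ice) forces ice = true.
But (NOT ice) is also a unit clause — contradiction.
So every satisfying assignment has left = False.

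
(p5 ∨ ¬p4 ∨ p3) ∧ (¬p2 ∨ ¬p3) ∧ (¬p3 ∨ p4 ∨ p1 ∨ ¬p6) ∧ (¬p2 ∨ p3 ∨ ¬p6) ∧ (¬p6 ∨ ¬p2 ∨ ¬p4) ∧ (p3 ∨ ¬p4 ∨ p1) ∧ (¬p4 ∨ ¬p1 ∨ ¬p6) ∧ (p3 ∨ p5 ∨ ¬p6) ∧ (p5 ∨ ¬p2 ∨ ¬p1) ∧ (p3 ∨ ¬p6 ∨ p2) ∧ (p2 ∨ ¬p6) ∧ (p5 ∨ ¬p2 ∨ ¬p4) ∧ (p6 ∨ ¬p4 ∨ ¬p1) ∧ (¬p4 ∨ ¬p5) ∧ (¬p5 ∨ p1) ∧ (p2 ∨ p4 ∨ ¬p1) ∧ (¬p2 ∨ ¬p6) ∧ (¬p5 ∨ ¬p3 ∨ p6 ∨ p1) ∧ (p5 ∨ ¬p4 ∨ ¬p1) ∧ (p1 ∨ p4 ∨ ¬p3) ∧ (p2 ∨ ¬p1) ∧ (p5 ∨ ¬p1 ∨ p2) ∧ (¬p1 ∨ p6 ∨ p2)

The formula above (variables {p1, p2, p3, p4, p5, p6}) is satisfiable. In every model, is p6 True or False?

Suppose p6 = True.
(p2) alone gives p2 = True.
But (¬p2) is also a unit clause — contradiction.
So every satisfying assignment has p6 = False.

False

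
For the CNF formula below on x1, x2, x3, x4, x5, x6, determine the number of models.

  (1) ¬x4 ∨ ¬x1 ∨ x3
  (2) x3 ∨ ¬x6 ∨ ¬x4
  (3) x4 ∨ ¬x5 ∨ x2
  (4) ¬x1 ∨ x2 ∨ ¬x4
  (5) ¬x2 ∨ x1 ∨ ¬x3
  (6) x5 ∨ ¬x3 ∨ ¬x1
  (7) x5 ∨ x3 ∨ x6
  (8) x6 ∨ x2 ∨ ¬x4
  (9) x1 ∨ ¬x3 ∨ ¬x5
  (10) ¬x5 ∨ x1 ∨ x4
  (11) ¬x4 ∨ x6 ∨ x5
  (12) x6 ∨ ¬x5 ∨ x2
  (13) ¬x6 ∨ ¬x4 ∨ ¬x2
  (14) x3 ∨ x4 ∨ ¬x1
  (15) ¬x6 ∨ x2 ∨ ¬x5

There are 2^6 = 64 truth assignments over (x1, x2, x3, x4, x5, x6).
Split on x4. With x4 = True, the clauses containing x4 are satisfied and ¬x4 drops from the rest; 3 of the 2^5 = 32 assignments to the other variables satisfy what remains.
With x4 = False, by the same count on the reduced clause set, 6 assignments work.
(One model: x1=F, x2=F, x3=F, x4=F, x5=F, x6=T.)
Total: 3 + 6 = 9.

9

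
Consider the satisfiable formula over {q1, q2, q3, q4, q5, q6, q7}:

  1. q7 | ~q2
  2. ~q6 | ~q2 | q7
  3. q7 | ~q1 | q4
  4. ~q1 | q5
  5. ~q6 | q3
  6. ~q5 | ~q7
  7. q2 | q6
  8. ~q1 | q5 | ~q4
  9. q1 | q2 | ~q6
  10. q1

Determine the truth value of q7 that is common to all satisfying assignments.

False

Suppose q7 = 1.
(~q5) alone gives q5 = 0.
(~q1) alone gives q1 = 0.
But (q1) is also a unit clause — contradiction.
So every satisfying assignment has q7 = False.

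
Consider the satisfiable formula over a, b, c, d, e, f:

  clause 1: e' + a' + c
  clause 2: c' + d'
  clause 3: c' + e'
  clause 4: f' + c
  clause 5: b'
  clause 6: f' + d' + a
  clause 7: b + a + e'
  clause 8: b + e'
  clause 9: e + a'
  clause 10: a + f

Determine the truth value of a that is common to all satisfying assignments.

Suppose a = 1.
From the singleton clause (b'), b = 0.
From the singleton clause (e'), e = 0.
But (e) is also a unit clause — contradiction.
So every satisfying assignment has a = False.

False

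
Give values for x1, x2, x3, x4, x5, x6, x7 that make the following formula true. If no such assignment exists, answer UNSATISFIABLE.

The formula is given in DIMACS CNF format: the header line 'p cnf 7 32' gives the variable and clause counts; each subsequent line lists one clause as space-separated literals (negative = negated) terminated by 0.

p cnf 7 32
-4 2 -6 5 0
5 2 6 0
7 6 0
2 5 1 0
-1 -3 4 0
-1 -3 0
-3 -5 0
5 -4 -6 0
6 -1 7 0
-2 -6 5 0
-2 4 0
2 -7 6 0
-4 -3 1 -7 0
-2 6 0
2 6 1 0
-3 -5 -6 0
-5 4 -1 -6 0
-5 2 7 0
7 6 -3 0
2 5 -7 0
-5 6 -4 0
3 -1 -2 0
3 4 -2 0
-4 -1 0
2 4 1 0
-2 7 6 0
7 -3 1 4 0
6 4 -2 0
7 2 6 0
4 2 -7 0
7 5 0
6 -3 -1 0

Suppose x7 = False.
From the singleton clause (x6), x6 = True.
From the singleton clause (x5), x5 = True.
From the singleton clause (¬x3), x3 = False.
From the singleton clause (x2), x2 = True.
From the singleton clause (x4), x4 = True.
From the singleton clause (¬x1), x1 = False.
This assignment satisfies each clause.

x1=False,  x2=True,  x3=False,  x4=True,  x5=True,  x6=True,  x7=False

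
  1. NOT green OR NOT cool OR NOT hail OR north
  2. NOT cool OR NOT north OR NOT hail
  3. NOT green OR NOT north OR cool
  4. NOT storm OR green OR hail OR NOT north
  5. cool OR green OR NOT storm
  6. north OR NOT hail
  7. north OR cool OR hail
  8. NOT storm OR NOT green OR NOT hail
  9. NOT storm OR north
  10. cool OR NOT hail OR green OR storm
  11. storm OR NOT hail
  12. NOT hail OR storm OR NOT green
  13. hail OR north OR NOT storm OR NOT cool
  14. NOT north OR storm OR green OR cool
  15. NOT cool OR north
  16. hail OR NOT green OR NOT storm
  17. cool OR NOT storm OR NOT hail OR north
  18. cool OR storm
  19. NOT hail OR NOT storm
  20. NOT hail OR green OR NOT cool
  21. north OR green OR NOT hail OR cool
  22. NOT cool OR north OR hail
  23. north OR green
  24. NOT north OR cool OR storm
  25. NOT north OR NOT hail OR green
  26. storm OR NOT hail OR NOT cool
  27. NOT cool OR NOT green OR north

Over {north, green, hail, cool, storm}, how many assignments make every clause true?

2

There are 2^5 = 32 truth assignments over (north, green, hail, cool, storm).
Split on cool. With cool = true, the clauses containing cool are satisfied and NOT cool drops from the rest; 2 of the 2^4 = 16 assignments to the other variables satisfy what remains.
With cool = false, by the same count on the reduced clause set, 0 assignments work.
Total: 2 + 0 = 2.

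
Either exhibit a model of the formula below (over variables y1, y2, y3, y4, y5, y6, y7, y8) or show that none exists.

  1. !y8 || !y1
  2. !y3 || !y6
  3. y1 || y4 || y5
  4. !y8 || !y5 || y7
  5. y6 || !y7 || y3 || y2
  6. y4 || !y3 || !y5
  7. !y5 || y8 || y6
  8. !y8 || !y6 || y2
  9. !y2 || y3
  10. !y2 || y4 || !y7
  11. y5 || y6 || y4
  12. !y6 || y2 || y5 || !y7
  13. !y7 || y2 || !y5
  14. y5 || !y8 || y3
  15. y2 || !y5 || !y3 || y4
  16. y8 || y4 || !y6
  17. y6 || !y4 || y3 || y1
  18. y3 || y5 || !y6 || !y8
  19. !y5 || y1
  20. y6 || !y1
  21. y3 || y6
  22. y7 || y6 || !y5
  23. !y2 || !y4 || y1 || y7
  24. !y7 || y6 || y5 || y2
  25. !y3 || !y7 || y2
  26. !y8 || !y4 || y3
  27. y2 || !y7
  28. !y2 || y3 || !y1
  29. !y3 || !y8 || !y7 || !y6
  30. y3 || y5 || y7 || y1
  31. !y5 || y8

Case y8 = false:
(!y5) alone gives y5 = false.
Case y3 = true:
(!y6) alone gives y6 = false.
(y4) alone gives y4 = true.
(!y1) alone gives y1 = false.
Case y2 = true:
(y7) alone gives y7 = true.
This assignment satisfies each clause.

y1=false, y2=true, y3=true, y4=true, y5=false, y6=false, y7=true, y8=false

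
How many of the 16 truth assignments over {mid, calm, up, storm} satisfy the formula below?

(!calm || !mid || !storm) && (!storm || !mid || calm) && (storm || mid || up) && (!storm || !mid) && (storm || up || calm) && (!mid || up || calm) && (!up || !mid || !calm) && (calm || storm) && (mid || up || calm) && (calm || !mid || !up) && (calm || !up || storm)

5

There are 2^4 = 16 truth assignments over (mid, calm, up, storm).
Check each against the 11 clauses (columns in the order mid, calm, up, storm):
  F F F F  ✗ fails (storm || mid || up)
  F F F T  ✗ fails (mid || up || calm)
  F F T F  ✗ fails (calm || storm)
  F F T T  ✓ satisfies all
  F T F F  ✗ fails (storm || mid || up)
  F T F T  ✓ satisfies all
  F T T F  ✓ satisfies all
  F T T T  ✓ satisfies all
  T F F F  ✗ fails (storm || up || calm)
  T F F T  ✗ fails (!storm || !mid || calm)
  T F T F  ✗ fails (calm || storm)
  T F T T  ✗ fails (!storm || !mid || calm)
  T T F F  ✓ satisfies all
  T T F T  ✗ fails (!calm || !mid || !storm)
  T T T F  ✗ fails (!up || !mid || !calm)
  T T T T  ✗ fails (!calm || !mid || !storm)
5 of the 16 rows are models.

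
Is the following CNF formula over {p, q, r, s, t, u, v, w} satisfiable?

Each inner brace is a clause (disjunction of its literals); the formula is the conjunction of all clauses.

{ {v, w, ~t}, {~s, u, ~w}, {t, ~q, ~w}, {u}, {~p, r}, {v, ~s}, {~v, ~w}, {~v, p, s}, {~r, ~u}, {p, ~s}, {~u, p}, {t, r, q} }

(u) alone gives u = 1.
(~r) alone gives r = 0.
(~p) alone gives p = 0.
That conflicts with the unit clause (p).
No assignment satisfies every clause.

Unsatisfiable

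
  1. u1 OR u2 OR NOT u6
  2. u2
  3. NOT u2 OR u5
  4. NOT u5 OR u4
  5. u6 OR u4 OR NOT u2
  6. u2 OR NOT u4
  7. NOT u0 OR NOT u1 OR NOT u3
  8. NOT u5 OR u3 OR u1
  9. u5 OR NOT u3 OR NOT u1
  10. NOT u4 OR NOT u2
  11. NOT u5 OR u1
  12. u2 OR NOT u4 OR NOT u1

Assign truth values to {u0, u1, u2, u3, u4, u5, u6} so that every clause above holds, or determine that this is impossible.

From the singleton clause (u2), u2 = true.
From the singleton clause (u5), u5 = true.
From the singleton clause (u4), u4 = true.
That conflicts with the unit clause (NOT u4).

UNSATISFIABLE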